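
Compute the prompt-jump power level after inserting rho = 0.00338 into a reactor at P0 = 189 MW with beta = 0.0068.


P1/P0 = beta / (beta - rho)
P1/P0 = 0.0068 / (0.0068 - 0.00338) = 1.988304
P1 = 189 * 1.988304 = 375.79 MW

375.79


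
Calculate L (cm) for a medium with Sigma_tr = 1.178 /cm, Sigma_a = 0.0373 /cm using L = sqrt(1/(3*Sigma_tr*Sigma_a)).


D = 1 / (3 * Sigma_tr) = 1 / (3 * 1.178) = 0.2829655 cm
L = sqrt(D / Sigma_a)
L = sqrt(0.2829655 / 0.0373)
L = 2.7543 cm

2.7543


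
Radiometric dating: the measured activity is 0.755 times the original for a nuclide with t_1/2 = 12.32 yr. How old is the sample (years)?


lambda = ln(2) / t_half = ln(2) / 12.32 = 0.05626195 /yr
t = -ln(A/A0) / lambda
t = -ln(0.755) / 0.05626195
t = 4.9952 yr

4.9952


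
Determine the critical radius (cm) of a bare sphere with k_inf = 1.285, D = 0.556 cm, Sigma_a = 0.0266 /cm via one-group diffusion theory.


L^2 = D / Sigma_a = 0.556 / 0.0266 = 20.90226 cm^2
B_m^2 = (k_inf - 1) / L^2 = (1.285 - 1) / 20.90226 = 0.01363489 /cm^2
For a bare sphere: B_g = pi/R, so R_c = pi / sqrt(B_m^2)
R_c = pi / sqrt(0.01363489) = 26.904 cm

26.904


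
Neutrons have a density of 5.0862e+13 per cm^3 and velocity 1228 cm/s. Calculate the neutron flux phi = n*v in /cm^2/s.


phi = n * v
phi = 5.0862e+13 * 1228
phi = 6.2459e+16 /cm^2/s

6.2459e+16


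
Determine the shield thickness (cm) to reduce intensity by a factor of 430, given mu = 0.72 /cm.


x = ln(factor) / mu
x = ln(430) / 0.72
x = 8.4219 cm

8.4219


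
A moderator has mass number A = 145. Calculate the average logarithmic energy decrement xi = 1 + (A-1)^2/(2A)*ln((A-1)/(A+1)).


xi = 1 + (A-1)^2/(2A) * ln((A-1)/(A+1))
xi = 1 + (145-1)^2/(2*145) * ln((145-1)/(145 +1))
xi = 0.013730

0.013730


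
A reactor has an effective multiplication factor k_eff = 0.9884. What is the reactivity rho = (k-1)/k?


rho = (k_eff - 1) / k_eff
rho = (0.9884 - 1) / 0.9884
rho = -0.011736

-0.011736


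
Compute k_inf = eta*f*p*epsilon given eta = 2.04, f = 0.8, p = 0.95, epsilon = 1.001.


k_inf = eta * f * p * epsilon
k_inf = 2.04 * 0.8 * 0.95 * 1.001
k_inf = 1.5520

1.5520


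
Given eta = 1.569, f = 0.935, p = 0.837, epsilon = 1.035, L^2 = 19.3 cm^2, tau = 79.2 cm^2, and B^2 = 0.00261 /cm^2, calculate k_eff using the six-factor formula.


k_inf = eta*f*p*eps = 1.569*0.935*0.837*1.035 = 1.270868
P_TNL = 1/(1 + L^2*B^2) = 1/(1 + 19.3*0.00261) = 0.9520428
P_FNL = exp(-B^2*tau) = exp(-0.00261*79.2) = 0.8132538
k_eff = k_inf * P_TNL * P_FNL = 1.270868 * 0.9520428 * 0.8132538
k_eff = 0.98397

0.98397


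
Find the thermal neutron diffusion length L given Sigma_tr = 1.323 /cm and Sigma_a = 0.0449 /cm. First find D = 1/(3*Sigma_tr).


D = 1 / (3 * Sigma_tr) = 1 / (3 * 1.323) = 0.2519526 cm
L = sqrt(D / Sigma_a)
L = sqrt(0.2519526 / 0.0449)
L = 2.3688 cm

2.3688


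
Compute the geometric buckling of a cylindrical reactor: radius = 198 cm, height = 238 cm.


B^2 = (2.405/R)^2 + (pi/H)^2
B^2 = (2.405/198)^2 + (pi/238)^2
B^2 = 3.2178e-04 /cm^2

3.2178e-04


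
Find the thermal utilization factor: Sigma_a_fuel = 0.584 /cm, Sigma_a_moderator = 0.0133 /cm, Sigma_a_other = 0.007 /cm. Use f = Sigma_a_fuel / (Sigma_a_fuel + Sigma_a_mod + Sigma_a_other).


f = Sigma_a_fuel / (Sigma_a_fuel + Sigma_a_mod + Sigma_a_other)
f = 0.584 / (0.584 + 0.0133 + 0.007)
f = 0.96641

0.96641


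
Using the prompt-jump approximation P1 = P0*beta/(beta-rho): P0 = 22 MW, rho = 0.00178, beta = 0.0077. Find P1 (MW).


P1/P0 = beta / (beta - rho)
P1/P0 = 0.0077 / (0.0077 - 0.00178) = 1.300676
P1 = 22 * 1.300676 = 28.615 MW

28.615


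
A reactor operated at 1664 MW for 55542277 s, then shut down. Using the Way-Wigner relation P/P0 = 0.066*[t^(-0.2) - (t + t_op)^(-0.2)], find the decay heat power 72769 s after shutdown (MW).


P/P0 = 0.066 * [t^(-0.2) - (t + t_op)^(-0.2)]
P/P0 = 0.066 * [72769^(-0.2) - (72769 + 55542277)^(-0.2)]
P/P0 = 0.066 * [0.1065641 - 0.02824630] = 0.005168975
P = 1664 * 0.005168975 = 8.6012 MW

8.6012


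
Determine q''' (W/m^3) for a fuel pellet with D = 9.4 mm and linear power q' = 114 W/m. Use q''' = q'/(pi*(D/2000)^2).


r = D / 2 / 1000 = 9.4 / 2 / 1000 = 0.0047 m
q''' = q' / (pi * r^2)
q''' = 114 / (pi * 0.0047^2)
q''' = 1.6427e+06 W/m^3

1.6427e+06


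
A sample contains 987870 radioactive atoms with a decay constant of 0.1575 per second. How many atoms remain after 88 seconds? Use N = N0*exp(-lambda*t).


N = N0 * exp(-lambda * t)
N = 987870 * exp(-0.1575 * 88)
N = 0.94488

0.94488


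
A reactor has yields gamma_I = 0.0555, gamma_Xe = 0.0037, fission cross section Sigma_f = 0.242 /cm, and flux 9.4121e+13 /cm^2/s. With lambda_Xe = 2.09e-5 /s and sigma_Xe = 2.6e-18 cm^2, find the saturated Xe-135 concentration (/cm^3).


Xe_eq = (gamma_I + gamma_Xe) * Sigma_f * phi / (lambda_Xe + sigma_Xe * phi)
Numerator = (0.0555 + 0.0037) * 0.242 * 9.4121e+13 = 1.348415e+12
Denominator = 2.09e-5 + 2.6e-18 * 9.4121e+13 = 2.656146e-04
Xe_eq = 1.348415e+12 / 2.656146e-04 = 5.0766e+15 /cm^3

5.0766e+15


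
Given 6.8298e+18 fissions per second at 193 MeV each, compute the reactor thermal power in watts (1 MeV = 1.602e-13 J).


P = fission_rate * E_MeV * 1.602e-13
P = 6.8298e+18 * 193 * 1.602e-13
P = 2.1117e+08 W

2.1117e+08


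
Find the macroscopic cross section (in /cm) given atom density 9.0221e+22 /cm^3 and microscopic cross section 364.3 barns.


Sigma = N * sigma_barns * 1e-24
Sigma = 9.0221e+22 * 364.3 * 1e-24
Sigma = 32.868 /cm

32.868


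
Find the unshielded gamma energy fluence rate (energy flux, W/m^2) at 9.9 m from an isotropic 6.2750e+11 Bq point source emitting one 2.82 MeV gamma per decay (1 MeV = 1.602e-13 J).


psi = A * E * 1.602e-13 / (4*pi*r^2)
psi = 6.2750e+11 * 2.82 * 1.602e-13 / (4*pi*9.9^2)
psi = 2.3017e-04 W/m^2

2.3017e-04


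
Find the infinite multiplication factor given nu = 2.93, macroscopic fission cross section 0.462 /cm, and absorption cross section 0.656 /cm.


k_inf = nu * Sigma_f / Sigma_a
k_inf = 2.93 * 0.462 / 0.656
k_inf = 2.0635

2.0635


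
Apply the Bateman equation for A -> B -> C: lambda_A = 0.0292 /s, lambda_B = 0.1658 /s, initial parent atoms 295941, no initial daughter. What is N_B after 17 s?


N_B(t) = lambda_A * N_A0 / (lambda_B - lambda_A) * [exp(-lambda_A*t) - exp(-lambda_B*t)]
exp(-0.0292*17) = 0.6087181; exp(-0.1658*17) = 0.05968945
N_B = 0.0292 * 295941 / (0.1658 - 0.0292) * (0.6087181 - 0.05968945)
N_B = 34732

34732


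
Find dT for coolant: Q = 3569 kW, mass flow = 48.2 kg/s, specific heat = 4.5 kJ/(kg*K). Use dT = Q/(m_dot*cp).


dT = Q / (m_dot * cp)
dT = 3569 / (48.2 * 4.5)
dT = 16.455 C

16.455


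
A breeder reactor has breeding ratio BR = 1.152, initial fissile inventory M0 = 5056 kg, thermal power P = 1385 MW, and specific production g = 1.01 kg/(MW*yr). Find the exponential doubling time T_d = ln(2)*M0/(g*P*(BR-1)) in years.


Breeding gain G = BR - 1 = 1.152 - 1 = 0.152
Fissile production rate = g * P * G = 1.01 * 1385 * 0.152 = 212.6252 kg/yr
T_d = ln(2) * M0 / (g * P * G)
T_d = ln(2) * 5056 / 212.6252 = 16.482 yr

16.482


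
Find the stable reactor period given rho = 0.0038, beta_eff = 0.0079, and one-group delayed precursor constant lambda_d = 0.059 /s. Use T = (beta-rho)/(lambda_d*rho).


T = (beta - rho) / (lambda_d * rho)
T = (0.0079 - 0.0038) / (0.059 * 0.0038)
T = 18.287 s

18.287


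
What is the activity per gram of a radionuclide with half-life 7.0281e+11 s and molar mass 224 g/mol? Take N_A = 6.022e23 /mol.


lambda = ln(2) / t_half = ln(2) / 7.0281e+11 = 9.862512e-13 /s
SA = lambda * N_A / M
SA = 9.862512e-13 * 6.022e23 / 224
SA = 2.6514e+09 Bq/g

2.6514e+09


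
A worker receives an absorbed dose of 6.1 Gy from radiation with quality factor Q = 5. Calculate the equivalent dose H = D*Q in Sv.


H = D * Q
H = 6.1 * 5
H = 30.500 Sv

30.500


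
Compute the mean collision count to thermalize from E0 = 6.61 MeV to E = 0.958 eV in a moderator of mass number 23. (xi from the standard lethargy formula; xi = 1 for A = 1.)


xi = 1 + (A-1)^2/(2A)*ln((A-1)/(A+1)) = 0.08448899 (for A = 23)
n = ln(E0/E) / xi
n = ln(6.61e6 / 0.958) / 0.08448899
n = ln(6.899791e+06) / 0.08448899 = 186.38

186.38


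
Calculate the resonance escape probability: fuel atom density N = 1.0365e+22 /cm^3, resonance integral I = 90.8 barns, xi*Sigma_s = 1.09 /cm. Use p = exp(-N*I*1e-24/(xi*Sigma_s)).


p = exp(-N * I * 1e-24 / (xi*Sigma_s))
p = exp(-1.0365e+22 * 90.8 * 1e-24 / 1.09)
p = 0.42171

0.42171


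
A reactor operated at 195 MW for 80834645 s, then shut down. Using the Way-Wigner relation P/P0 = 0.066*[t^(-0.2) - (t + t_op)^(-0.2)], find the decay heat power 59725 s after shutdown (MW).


P/P0 = 0.066 * [t^(-0.2) - (t + t_op)^(-0.2)]
P/P0 = 0.066 * [59725^(-0.2) - (59725 + 80834645)^(-0.2)]
P/P0 = 0.066 * [0.1108584 - 0.02620694] = 0.005586996
P = 195 * 0.005586996 = 1.0895 MW

1.0895


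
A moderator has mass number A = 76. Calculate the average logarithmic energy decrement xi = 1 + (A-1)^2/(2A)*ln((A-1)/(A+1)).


xi = 1 + (A-1)^2/(2A) * ln((A-1)/(A+1))
xi = 1 + (76-1)^2/(2*76) * ln((76-1)/(76 +1))
xi = 0.026086

0.026086


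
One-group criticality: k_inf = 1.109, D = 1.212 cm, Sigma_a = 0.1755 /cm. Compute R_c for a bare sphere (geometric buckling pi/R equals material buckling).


L^2 = D / Sigma_a = 1.212 / 0.1755 = 6.905983 cm^2
B_m^2 = (k_inf - 1) / L^2 = (1.109 - 1) / 6.905983 = 0.01578342 /cm^2
For a bare sphere: B_g = pi/R, so R_c = pi / sqrt(B_m^2)
R_c = pi / sqrt(0.01578342) = 25.006 cm

25.006


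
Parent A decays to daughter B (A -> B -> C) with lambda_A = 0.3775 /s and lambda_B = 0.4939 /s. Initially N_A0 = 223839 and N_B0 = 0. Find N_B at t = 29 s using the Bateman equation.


N_B(t) = lambda_A * N_A0 / (lambda_B - lambda_A) * [exp(-lambda_A*t) - exp(-lambda_B*t)]
exp(-0.3775*29) = 1.760197e-05; exp(-0.4939*29) = 6.019449e-07
N_B = 0.3775 * 223839 / (0.4939 - 0.3775) * (1.760197e-05 - 6.019449e-07)
N_B = 12.341

12.341


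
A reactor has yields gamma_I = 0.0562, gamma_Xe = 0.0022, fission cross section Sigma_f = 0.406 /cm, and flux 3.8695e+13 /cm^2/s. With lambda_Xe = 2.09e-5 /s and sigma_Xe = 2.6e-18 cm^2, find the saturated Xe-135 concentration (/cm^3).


Xe_eq = (gamma_I + gamma_Xe) * Sigma_f * phi / (lambda_Xe + sigma_Xe * phi)
Numerator = (0.0562 + 0.0022) * 0.406 * 3.8695e+13 = 9.174739e+11
Denominator = 2.09e-5 + 2.6e-18 * 3.8695e+13 = 1.215070e-04
Xe_eq = 9.174739e+11 / 1.215070e-04 = 7.5508e+15 /cm^3

7.5508e+15


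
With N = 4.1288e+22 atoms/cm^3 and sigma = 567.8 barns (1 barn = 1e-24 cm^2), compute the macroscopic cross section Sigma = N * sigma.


Sigma = N * sigma_barns * 1e-24
Sigma = 4.1288e+22 * 567.8 * 1e-24
Sigma = 23.443 /cm

23.443


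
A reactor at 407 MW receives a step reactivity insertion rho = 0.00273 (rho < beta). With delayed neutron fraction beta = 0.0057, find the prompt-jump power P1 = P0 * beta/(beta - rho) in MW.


P1/P0 = beta / (beta - rho)
P1/P0 = 0.0057 / (0.0057 - 0.00273) = 1.919192
P1 = 407 * 1.919192 = 781.11 MW

781.11


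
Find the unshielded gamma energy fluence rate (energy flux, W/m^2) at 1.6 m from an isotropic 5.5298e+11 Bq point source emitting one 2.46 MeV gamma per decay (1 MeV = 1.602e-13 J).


psi = A * E * 1.602e-13 / (4*pi*r^2)
psi = 5.5298e+11 * 2.46 * 1.602e-13 / (4*pi*1.6^2)
psi = 0.0067742 W/m^2

0.0067742


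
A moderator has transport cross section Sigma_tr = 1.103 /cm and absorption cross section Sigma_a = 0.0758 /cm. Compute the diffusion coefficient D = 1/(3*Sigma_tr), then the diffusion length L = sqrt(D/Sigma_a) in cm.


D = 1 / (3 * Sigma_tr) = 1 / (3 * 1.103) = 0.3022061 cm
L = sqrt(D / Sigma_a)
L = sqrt(0.3022061 / 0.0758)
L = 1.9967 cm

1.9967


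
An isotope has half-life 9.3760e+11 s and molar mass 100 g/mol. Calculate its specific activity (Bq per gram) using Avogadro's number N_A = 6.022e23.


lambda = ln(2) / t_half = ln(2) / 9.3760e+11 = 7.392781e-13 /s
SA = lambda * N_A / M
SA = 7.392781e-13 * 6.022e23 / 100
SA = 4.4519e+09 Bq/g

4.4519e+09


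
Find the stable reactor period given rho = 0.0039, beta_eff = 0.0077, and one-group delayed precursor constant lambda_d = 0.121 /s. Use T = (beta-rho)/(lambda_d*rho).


T = (beta - rho) / (lambda_d * rho)
T = (0.0077 - 0.0039) / (0.121 * 0.0039)
T = 8.0526 s

8.0526


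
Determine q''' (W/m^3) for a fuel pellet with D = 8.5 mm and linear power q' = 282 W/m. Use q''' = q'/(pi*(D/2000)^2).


r = D / 2 / 1000 = 8.5 / 2 / 1000 = 0.00425 m
q''' = q' / (pi * r^2)
q''' = 282 / (pi * 0.00425^2)
q''' = 4.9696e+06 W/m^3

4.9696e+06


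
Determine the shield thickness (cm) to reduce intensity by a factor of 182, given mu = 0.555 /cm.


x = ln(factor) / mu
x = ln(182) / 0.555
x = 9.3766 cm

9.3766


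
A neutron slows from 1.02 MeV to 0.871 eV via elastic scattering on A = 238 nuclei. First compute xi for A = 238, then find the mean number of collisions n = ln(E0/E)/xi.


xi = 1 + (A-1)^2/(2A)*ln((A-1)/(A+1)) = 0.008379872 (for A = 238)
n = ln(E0/E) / xi
n = ln(1.02e6 / 0.871) / 0.008379872
n = ln(1.171068e+06) / 0.008379872 = 1667.5

1667.5


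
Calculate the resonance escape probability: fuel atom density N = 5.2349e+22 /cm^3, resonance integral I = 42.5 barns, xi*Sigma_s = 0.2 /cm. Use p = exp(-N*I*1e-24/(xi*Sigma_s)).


p = exp(-N * I * 1e-24 / (xi*Sigma_s))
p = exp(-5.2349e+22 * 42.5 * 1e-24 / 0.2)
p = 1.4752e-05

1.4752e-05


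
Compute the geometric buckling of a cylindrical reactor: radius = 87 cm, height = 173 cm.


B^2 = (2.405/R)^2 + (pi/H)^2
B^2 = (2.405/87)^2 + (pi/173)^2
B^2 = 0.0010939 /cm^2

0.0010939


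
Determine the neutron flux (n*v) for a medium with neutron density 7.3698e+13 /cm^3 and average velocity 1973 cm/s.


phi = n * v
phi = 7.3698e+13 * 1973
phi = 1.4541e+17 /cm^2/s

1.4541e+17


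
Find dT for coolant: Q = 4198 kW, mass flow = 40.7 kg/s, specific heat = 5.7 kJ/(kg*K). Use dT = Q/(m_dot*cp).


dT = Q / (m_dot * cp)
dT = 4198 / (40.7 * 5.7)
dT = 18.096 C

18.096


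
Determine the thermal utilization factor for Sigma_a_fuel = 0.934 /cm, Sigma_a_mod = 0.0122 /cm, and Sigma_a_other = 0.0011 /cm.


f = Sigma_a_fuel / (Sigma_a_fuel + Sigma_a_mod + Sigma_a_other)
f = 0.934 / (0.934 + 0.0122 + 0.0011)
f = 0.98596

0.98596


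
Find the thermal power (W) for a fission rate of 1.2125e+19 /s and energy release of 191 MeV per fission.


P = fission_rate * E_MeV * 1.602e-13
P = 1.2125e+19 * 191 * 1.602e-13
P = 3.7100e+08 W

3.7100e+08


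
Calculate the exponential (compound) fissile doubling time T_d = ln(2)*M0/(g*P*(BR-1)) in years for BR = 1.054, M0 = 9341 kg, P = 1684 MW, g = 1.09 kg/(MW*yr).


Breeding gain G = BR - 1 = 1.054 - 1 = 0.054
Fissile production rate = g * P * G = 1.09 * 1684 * 0.054 = 99.12024 kg/yr
T_d = ln(2) * M0 / (g * P * G)
T_d = ln(2) * 9341 / 99.12024 = 65.322 yr

65.322


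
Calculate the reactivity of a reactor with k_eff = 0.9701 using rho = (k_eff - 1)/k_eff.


rho = (k_eff - 1) / k_eff
rho = (0.9701 - 1) / 0.9701
rho = -0.030822

-0.030822


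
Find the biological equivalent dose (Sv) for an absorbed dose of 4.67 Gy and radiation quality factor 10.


H = D * Q
H = 4.67 * 10
H = 46.700 Sv

46.700


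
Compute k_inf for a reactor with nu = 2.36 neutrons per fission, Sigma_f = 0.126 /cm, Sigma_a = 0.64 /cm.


k_inf = nu * Sigma_f / Sigma_a
k_inf = 2.36 * 0.126 / 0.64
k_inf = 0.46463

0.46463


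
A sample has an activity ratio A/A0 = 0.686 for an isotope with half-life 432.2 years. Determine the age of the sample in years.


lambda = ln(2) / t_half = ln(2) / 432.2 = 0.001603765 /yr
t = -ln(A/A0) / lambda
t = -ln(0.686) / 0.001603765
t = 235.00 yr

235.00


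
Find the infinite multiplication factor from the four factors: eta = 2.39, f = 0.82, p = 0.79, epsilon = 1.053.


k_inf = eta * f * p * epsilon
k_inf = 2.39 * 0.82 * 0.79 * 1.053
k_inf = 1.6303

1.6303


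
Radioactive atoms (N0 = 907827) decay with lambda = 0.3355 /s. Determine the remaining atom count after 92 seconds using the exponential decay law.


N = N0 * exp(-lambda * t)
N = 907827 * exp(-0.3355 * 92)
N = 3.5733e-08

3.5733e-08


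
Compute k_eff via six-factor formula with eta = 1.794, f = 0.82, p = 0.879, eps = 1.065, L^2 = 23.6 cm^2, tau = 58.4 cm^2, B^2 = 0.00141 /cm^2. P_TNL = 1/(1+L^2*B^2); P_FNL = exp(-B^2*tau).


k_inf = eta*f*p*eps = 1.794*0.82*0.879*1.065 = 1.377129
P_TNL = 1/(1 + L^2*B^2) = 1/(1 + 23.6*0.00141) = 0.9677956
P_FNL = exp(-B^2*tau) = exp(-0.00141*58.4) = 0.9209551
k_eff = k_inf * P_TNL * P_FNL = 1.377129 * 0.9677956 * 0.9209551
k_eff = 1.2274

1.2274


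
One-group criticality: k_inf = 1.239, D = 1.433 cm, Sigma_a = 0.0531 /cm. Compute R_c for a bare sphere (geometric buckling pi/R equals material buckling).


L^2 = D / Sigma_a = 1.433 / 0.0531 = 26.98682 cm^2
B_m^2 = (k_inf - 1) / L^2 = (1.239 - 1) / 26.98682 = 0.008856175 /cm^2
For a bare sphere: B_g = pi/R, so R_c = pi / sqrt(B_m^2)
R_c = pi / sqrt(0.008856175) = 33.383 cm

33.383


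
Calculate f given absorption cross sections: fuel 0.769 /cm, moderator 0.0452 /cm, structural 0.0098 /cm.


f = Sigma_a_fuel / (Sigma_a_fuel + Sigma_a_mod + Sigma_a_other)
f = 0.769 / (0.769 + 0.0452 + 0.0098)
f = 0.93325

0.93325


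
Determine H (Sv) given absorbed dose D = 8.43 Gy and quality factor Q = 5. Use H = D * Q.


H = D * Q
H = 8.43 * 5
H = 42.150 Sv

42.150


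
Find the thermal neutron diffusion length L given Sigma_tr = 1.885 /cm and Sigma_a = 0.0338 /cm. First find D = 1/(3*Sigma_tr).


D = 1 / (3 * Sigma_tr) = 1 / (3 * 1.885) = 0.1768347 cm
L = sqrt(D / Sigma_a)
L = sqrt(0.1768347 / 0.0338)
L = 2.2873 cm

2.2873


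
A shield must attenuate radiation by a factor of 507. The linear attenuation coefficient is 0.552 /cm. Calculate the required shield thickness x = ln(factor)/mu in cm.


x = ln(factor) / mu
x = ln(507) / 0.552
x = 11.284 cm

11.284


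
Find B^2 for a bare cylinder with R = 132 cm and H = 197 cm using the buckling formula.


B^2 = (2.405/R)^2 + (pi/H)^2
B^2 = (2.405/132)^2 + (pi/197)^2
B^2 = 5.8627e-04 /cm^2

5.8627e-04


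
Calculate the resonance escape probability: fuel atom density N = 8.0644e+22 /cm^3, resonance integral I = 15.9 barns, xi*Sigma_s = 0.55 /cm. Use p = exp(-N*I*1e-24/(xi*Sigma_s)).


p = exp(-N * I * 1e-24 / (xi*Sigma_s))
p = exp(-8.0644e+22 * 15.9 * 1e-24 / 0.55)
p = 0.097165

0.097165


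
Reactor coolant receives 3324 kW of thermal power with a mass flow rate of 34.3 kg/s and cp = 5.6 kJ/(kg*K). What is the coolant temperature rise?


dT = Q / (m_dot * cp)
dT = 3324 / (34.3 * 5.6)
dT = 17.305 C

17.305


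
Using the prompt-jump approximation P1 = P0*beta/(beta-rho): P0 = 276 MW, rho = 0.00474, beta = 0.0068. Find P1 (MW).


P1/P0 = beta / (beta - rho)
P1/P0 = 0.0068 / (0.0068 - 0.00474) = 3.300971
P1 = 276 * 3.300971 = 911.07 MW

911.07


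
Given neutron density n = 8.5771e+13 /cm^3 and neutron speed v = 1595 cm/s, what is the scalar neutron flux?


phi = n * v
phi = 8.5771e+13 * 1595
phi = 1.3680e+17 /cm^2/s

1.3680e+17


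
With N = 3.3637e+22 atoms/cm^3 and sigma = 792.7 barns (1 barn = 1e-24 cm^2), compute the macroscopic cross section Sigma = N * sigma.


Sigma = N * sigma_barns * 1e-24
Sigma = 3.3637e+22 * 792.7 * 1e-24
Sigma = 26.664 /cm

26.664


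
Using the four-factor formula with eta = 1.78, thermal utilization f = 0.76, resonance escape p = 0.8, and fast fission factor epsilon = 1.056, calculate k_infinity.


k_inf = eta * f * p * epsilon
k_inf = 1.78 * 0.76 * 0.8 * 1.056
k_inf = 1.1428

1.1428


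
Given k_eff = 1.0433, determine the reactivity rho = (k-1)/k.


rho = (k_eff - 1) / k_eff
rho = (1.0433 - 1) / 1.0433
rho = 0.041503

0.041503


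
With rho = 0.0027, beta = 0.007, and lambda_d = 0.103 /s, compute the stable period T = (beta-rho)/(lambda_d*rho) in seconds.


T = (beta - rho) / (lambda_d * rho)
T = (0.007 - 0.0027) / (0.103 * 0.0027)
T = 15.462 s

15.462


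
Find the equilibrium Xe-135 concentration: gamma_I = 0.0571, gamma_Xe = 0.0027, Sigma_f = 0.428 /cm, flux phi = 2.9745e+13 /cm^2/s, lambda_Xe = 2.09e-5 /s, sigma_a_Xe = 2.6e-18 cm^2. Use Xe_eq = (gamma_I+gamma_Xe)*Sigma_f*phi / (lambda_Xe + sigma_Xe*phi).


Xe_eq = (gamma_I + gamma_Xe) * Sigma_f * phi / (lambda_Xe + sigma_Xe * phi)
Numerator = (0.0571 + 0.0027) * 0.428 * 2.9745e+13 = 7.613054e+11
Denominator = 2.09e-5 + 2.6e-18 * 2.9745e+13 = 9.823700e-05
Xe_eq = 7.613054e+11 / 9.823700e-05 = 7.7497e+15 /cm^3

7.7497e+15


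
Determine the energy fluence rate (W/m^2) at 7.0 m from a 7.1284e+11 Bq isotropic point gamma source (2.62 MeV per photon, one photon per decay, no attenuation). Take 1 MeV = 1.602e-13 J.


psi = A * E * 1.602e-13 / (4*pi*r^2)
psi = 7.1284e+11 * 2.62 * 1.602e-13 / (4*pi*7.0^2)
psi = 4.8590e-04 W/m^2

4.8590e-04


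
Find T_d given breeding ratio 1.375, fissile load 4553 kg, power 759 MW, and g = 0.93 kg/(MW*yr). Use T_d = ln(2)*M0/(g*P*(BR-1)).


Breeding gain G = BR - 1 = 1.375 - 1 = 0.375
Fissile production rate = g * P * G = 0.93 * 759 * 0.375 = 264.70125 kg/yr
T_d = ln(2) * M0 / (g * P * G)
T_d = ln(2) * 4553 / 264.70125 = 11.922 yr

11.922


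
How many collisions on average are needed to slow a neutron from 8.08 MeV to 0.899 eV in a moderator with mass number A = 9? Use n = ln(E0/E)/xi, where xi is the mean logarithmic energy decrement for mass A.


xi = 1 + (A-1)^2/(2A)*ln((A-1)/(A+1)) = 0.2066007 (for A = 9)
n = ln(E0/E) / xi
n = ln(8.08e6 / 0.899) / 0.2066007
n = ln(8.987764e+06) / 0.2066007 = 77.499

77.499


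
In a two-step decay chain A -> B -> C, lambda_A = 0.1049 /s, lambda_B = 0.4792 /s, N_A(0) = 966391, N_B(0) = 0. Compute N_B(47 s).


N_B(t) = lambda_A * N_A0 / (lambda_B - lambda_A) * [exp(-lambda_A*t) - exp(-lambda_B*t)]
exp(-0.1049*47) = 0.007224336; exp(-0.4792*47) = 1.654421e-10
N_B = 0.1049 * 966391 / (0.4792 - 0.1049) * (0.007224336 - 1.654421e-10)
N_B = 1956.6

1956.6


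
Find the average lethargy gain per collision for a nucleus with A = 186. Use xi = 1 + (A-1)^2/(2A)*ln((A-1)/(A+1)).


xi = 1 + (A-1)^2/(2A) * ln((A-1)/(A+1))
xi = 1 + (186-1)^2/(2*186) * ln((186-1)/(186 +1))
xi = 0.010714

0.010714


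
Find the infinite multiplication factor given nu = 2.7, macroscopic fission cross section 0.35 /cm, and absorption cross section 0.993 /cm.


k_inf = nu * Sigma_f / Sigma_a
k_inf = 2.7 * 0.35 / 0.993
k_inf = 0.95166

0.95166


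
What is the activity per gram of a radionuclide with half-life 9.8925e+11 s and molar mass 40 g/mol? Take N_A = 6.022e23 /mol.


lambda = ln(2) / t_half = ln(2) / 9.8925e+11 = 7.006795e-13 /s
SA = lambda * N_A / M
SA = 7.006795e-13 * 6.022e23 / 40
SA = 1.0549e+10 Bq/g

1.0549e+10


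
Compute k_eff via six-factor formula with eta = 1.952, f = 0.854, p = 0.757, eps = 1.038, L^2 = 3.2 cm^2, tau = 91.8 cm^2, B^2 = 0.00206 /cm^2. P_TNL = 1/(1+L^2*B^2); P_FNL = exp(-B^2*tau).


k_inf = eta*f*p*eps = 1.952*0.854*0.757*1.038 = 1.309878
P_TNL = 1/(1 + L^2*B^2) = 1/(1 + 3.2*0.00206) = 0.9934512
P_FNL = exp(-B^2*tau) = exp(-0.00206*91.8) = 0.8276971
k_eff = k_inf * P_TNL * P_FNL = 1.309878 * 0.9934512 * 0.8276971
k_eff = 1.0771

1.0771


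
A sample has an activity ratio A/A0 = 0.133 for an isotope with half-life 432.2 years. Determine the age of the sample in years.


lambda = ln(2) / t_half = ln(2) / 432.2 = 0.001603765 /yr
t = -ln(A/A0) / lambda
t = -ln(0.133) / 0.001603765
t = 1257.9 yr

1257.9


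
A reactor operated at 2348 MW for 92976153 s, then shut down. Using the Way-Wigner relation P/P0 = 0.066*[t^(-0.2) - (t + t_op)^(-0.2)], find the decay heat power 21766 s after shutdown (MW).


P/P0 = 0.066 * [t^(-0.2) - (t + t_op)^(-0.2)]
P/P0 = 0.066 * [21766^(-0.2) - (21766 + 92976153)^(-0.2)]
P/P0 = 0.066 * [0.1356576 - 0.02548622] = 0.007271311
P = 2348 * 0.007271311 = 17.073 MW

17.073


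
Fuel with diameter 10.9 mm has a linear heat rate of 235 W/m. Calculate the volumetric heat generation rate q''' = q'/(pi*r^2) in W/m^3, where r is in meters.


r = D / 2 / 1000 = 10.9 / 2 / 1000 = 0.00545 m
q''' = q' / (pi * r^2)
q''' = 235 / (pi * 0.00545^2)
q''' = 2.5184e+06 W/m^3

2.5184e+06


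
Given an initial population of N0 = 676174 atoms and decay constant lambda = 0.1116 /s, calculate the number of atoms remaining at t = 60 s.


N = N0 * exp(-lambda * t)
N = 676174 * exp(-0.1116 * 60)
N = 835.65

835.65


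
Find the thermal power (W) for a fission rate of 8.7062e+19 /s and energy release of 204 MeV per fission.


P = fission_rate * E_MeV * 1.602e-13
P = 8.7062e+19 * 204 * 1.602e-13
P = 2.8453e+09 W

2.8453e+09


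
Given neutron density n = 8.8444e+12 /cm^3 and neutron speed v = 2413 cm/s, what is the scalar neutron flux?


phi = n * v
phi = 8.8444e+12 * 2413
phi = 2.1342e+16 /cm^2/s

2.1342e+16


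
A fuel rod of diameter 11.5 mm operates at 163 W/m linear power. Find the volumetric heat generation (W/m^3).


r = D / 2 / 1000 = 11.5 / 2 / 1000 = 0.00575 m
q''' = q' / (pi * r^2)
q''' = 163 / (pi * 0.00575^2)
q''' = 1.5693e+06 W/m^3

1.5693e+06


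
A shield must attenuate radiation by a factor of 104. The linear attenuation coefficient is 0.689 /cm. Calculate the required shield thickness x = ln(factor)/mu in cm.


x = ln(factor) / mu
x = ln(104) / 0.689
x = 6.7408 cm

6.7408


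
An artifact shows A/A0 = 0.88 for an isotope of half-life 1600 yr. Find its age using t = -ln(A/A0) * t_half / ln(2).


lambda = ln(2) / t_half = ln(2) / 1600 = 4.332170e-04 /yr
t = -ln(A/A0) / lambda
t = -ln(0.88) / 4.332170e-04
t = 295.08 yr

295.08


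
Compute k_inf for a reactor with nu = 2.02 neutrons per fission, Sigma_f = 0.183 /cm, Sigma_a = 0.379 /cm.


k_inf = nu * Sigma_f / Sigma_a
k_inf = 2.02 * 0.183 / 0.379
k_inf = 0.97536

0.97536


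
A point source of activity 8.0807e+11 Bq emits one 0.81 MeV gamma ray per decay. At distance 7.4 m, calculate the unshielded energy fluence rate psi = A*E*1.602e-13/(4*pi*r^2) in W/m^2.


psi = A * E * 1.602e-13 / (4*pi*r^2)
psi = 8.0807e+11 * 0.81 * 1.602e-13 / (4*pi*7.4^2)
psi = 1.5238e-04 W/m^2

1.5238e-04


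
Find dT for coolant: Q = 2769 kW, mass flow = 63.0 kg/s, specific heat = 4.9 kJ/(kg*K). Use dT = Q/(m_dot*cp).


dT = Q / (m_dot * cp)
dT = 2769 / (63.0 * 4.9)
dT = 8.9699 C

8.9699


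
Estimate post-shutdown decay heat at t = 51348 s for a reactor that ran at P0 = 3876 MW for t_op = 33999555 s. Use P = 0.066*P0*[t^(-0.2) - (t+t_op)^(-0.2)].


P/P0 = 0.066 * [t^(-0.2) - (t + t_op)^(-0.2)]
P/P0 = 0.066 * [51348^(-0.2) - (51348 + 33999555)^(-0.2)]
P/P0 = 0.066 * [0.1142603 - 0.03115834] = 0.005484729
P = 3876 * 0.005484729 = 21.259 MW

21.259


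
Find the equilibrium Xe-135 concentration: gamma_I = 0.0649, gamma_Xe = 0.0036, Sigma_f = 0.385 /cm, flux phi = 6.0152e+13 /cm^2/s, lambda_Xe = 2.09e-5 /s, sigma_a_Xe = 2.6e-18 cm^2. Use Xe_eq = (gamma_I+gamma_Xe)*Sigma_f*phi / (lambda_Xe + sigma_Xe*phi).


Xe_eq = (gamma_I + gamma_Xe) * Sigma_f * phi / (lambda_Xe + sigma_Xe * phi)
Numerator = (0.0649 + 0.0036) * 0.385 * 6.0152e+13 = 1.586359e+12
Denominator = 2.09e-5 + 2.6e-18 * 6.0152e+13 = 1.772952e-04
Xe_eq = 1.586359e+12 / 1.772952e-04 = 8.9476e+15 /cm^3

8.9476e+15


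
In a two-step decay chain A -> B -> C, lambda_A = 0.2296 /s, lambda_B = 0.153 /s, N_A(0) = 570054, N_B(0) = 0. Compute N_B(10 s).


N_B(t) = lambda_A * N_A0 / (lambda_B - lambda_A) * [exp(-lambda_A*t) - exp(-lambda_B*t)]
exp(-0.2296*10) = 0.1006607; exp(-0.153*10) = 0.2165357
N_B = 0.2296 * 570054 / (0.153 - 0.2296) * (0.1006607 - 0.2165357)
N_B = 197993

197993


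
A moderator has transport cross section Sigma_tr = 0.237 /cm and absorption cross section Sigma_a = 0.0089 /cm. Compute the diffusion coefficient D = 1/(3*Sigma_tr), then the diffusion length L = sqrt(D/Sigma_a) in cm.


D = 1 / (3 * Sigma_tr) = 1 / (3 * 0.237) = 1.406470 cm
L = sqrt(D / Sigma_a)
L = sqrt(1.406470 / 0.0089)
L = 12.571 cm

12.571


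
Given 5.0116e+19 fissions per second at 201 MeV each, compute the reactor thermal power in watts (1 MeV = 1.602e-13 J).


P = fission_rate * E_MeV * 1.602e-13
P = 5.0116e+19 * 201 * 1.602e-13
P = 1.6137e+09 W

1.6137e+09


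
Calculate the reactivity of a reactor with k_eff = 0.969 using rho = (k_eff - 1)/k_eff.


rho = (k_eff - 1) / k_eff
rho = (0.969 - 1) / 0.969
rho = -0.031992

-0.031992


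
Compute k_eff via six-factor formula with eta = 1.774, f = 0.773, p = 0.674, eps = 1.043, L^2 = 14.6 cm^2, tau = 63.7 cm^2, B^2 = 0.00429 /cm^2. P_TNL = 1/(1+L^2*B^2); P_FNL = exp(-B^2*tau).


k_inf = eta*f*p*eps = 1.774*0.773*0.674*1.043 = 0.9640006
P_TNL = 1/(1 + L^2*B^2) = 1/(1 + 14.6*0.00429) = 0.9410578
P_FNL = exp(-B^2*tau) = exp(-0.00429*63.7) = 0.7608850
k_eff = k_inf * P_TNL * P_FNL = 0.9640006 * 0.9410578 * 0.7608850
k_eff = 0.69026

0.69026


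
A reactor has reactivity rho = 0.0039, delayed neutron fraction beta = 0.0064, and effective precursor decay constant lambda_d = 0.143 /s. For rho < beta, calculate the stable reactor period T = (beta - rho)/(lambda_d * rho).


T = (beta - rho) / (lambda_d * rho)
T = (0.0064 - 0.0039) / (0.143 * 0.0039)
T = 4.4827 s

4.4827


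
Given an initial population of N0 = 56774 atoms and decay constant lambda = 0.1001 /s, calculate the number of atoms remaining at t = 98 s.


N = N0 * exp(-lambda * t)
N = 56774 * exp(-0.1001 * 98)
N = 3.1175

3.1175


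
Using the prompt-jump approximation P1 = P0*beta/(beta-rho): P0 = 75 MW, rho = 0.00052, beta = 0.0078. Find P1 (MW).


P1/P0 = beta / (beta - rho)
P1/P0 = 0.0078 / (0.0078 - 0.00052) = 1.071429
P1 = 75 * 1.071429 = 80.357 MW

80.357


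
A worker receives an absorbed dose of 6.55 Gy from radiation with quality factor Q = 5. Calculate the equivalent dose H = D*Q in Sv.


H = D * Q
H = 6.55 * 5
H = 32.750 Sv

32.750


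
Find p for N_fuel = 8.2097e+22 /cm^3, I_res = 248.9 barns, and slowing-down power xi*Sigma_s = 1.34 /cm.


p = exp(-N * I * 1e-24 / (xi*Sigma_s))
p = exp(-8.2097e+22 * 248.9 * 1e-24 / 1.34)
p = 2.3842e-07

2.3842e-07


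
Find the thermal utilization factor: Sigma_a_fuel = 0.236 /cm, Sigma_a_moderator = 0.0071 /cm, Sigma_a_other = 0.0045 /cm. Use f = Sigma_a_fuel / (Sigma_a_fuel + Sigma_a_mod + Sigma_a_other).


f = Sigma_a_fuel / (Sigma_a_fuel + Sigma_a_mod + Sigma_a_other)
f = 0.236 / (0.236 + 0.0071 + 0.0045)
f = 0.95315

0.95315


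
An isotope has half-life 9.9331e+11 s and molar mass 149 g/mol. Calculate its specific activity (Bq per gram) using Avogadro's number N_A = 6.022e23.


lambda = ln(2) / t_half = ln(2) / 9.9331e+11 = 6.978156e-13 /s
SA = lambda * N_A / M
SA = 6.978156e-13 * 6.022e23 / 149
SA = 2.8203e+09 Bq/g

2.8203e+09


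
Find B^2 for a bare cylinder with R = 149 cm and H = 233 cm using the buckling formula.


B^2 = (2.405/R)^2 + (pi/H)^2
B^2 = (2.405/149)^2 + (pi/233)^2
B^2 = 4.4233e-04 /cm^2

4.4233e-04


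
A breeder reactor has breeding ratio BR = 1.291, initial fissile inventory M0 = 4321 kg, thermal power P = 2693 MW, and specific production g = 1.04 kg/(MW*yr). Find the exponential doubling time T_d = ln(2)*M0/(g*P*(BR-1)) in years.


Breeding gain G = BR - 1 = 1.291 - 1 = 0.291
Fissile production rate = g * P * G = 1.04 * 2693 * 0.291 = 815.00952 kg/yr
T_d = ln(2) * M0 / (g * P * G)
T_d = ln(2) * 4321 / 815.00952 = 3.6749 yr

3.6749


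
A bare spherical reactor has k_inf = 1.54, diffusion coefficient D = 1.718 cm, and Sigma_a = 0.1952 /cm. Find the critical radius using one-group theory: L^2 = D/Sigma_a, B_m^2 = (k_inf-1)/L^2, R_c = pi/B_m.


L^2 = D / Sigma_a = 1.718 / 0.1952 = 8.801230 cm^2
B_m^2 = (k_inf - 1) / L^2 = (1.54 - 1) / 8.801230 = 0.06135506 /cm^2
For a bare sphere: B_g = pi/R, so R_c = pi / sqrt(B_m^2)
R_c = pi / sqrt(0.06135506) = 12.683 cm

12.683


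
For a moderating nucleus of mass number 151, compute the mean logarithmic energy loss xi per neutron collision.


xi = 1 + (A-1)^2/(2A) * ln((A-1)/(A+1))
xi = 1 + (151-1)^2/(2*151) * ln((151-1)/(151 +1))
xi = 0.013187

0.013187


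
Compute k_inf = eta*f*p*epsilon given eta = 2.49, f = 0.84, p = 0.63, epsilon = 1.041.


k_inf = eta * f * p * epsilon
k_inf = 2.49 * 0.84 * 0.63 * 1.041
k_inf = 1.3717

1.3717


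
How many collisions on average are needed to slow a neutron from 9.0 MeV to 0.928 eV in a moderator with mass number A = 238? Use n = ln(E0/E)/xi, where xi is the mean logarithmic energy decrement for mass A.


xi = 1 + (A-1)^2/(2A)*ln((A-1)/(A+1)) = 0.008379872 (for A = 238)
n = ln(E0/E) / xi
n = ln(9.0e6 / 0.928) / 0.008379872
n = ln(9.698276e+06) / 0.008379872 = 1919.8

1919.8


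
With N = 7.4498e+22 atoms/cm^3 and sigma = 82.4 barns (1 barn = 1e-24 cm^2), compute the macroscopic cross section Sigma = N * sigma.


Sigma = N * sigma_barns * 1e-24
Sigma = 7.4498e+22 * 82.4 * 1e-24
Sigma = 6.1386 /cm

6.1386


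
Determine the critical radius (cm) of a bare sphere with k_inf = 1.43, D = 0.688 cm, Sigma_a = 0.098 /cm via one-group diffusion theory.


L^2 = D / Sigma_a = 0.688 / 0.098 = 7.020408 cm^2
B_m^2 = (k_inf - 1) / L^2 = (1.43 - 1) / 7.020408 = 0.06125000 /cm^2
For a bare sphere: B_g = pi/R, so R_c = pi / sqrt(B_m^2)
R_c = pi / sqrt(0.06125000) = 12.694 cm

12.694


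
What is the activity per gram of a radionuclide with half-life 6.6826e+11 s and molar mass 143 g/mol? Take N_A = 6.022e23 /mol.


lambda = ln(2) / t_half = ln(2) / 6.6826e+11 = 1.037242e-12 /s
SA = lambda * N_A / M
SA = 1.037242e-12 * 6.022e23 / 143
SA = 4.3680e+09 Bq/g

4.3680e+09


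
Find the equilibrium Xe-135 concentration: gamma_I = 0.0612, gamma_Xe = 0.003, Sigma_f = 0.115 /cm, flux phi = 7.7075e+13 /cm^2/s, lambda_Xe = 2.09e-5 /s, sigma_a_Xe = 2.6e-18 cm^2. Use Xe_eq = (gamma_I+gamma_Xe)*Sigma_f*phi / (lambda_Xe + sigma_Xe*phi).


Xe_eq = (gamma_I + gamma_Xe) * Sigma_f * phi / (lambda_Xe + sigma_Xe * phi)
Numerator = (0.0612 + 0.003) * 0.115 * 7.7075e+13 = 5.690447e+11
Denominator = 2.09e-5 + 2.6e-18 * 7.7075e+13 = 2.212950e-04
Xe_eq = 5.690447e+11 / 2.212950e-04 = 2.5714e+15 /cm^3

2.5714e+15


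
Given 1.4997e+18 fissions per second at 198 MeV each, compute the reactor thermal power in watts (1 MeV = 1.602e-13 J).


P = fission_rate * E_MeV * 1.602e-13
P = 1.4997e+18 * 198 * 1.602e-13
P = 4.7570e+07 W

4.7570e+07


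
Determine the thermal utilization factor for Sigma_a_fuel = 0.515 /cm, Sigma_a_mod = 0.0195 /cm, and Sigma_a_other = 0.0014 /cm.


f = Sigma_a_fuel / (Sigma_a_fuel + Sigma_a_mod + Sigma_a_other)
f = 0.515 / (0.515 + 0.0195 + 0.0014)
f = 0.96100

0.96100


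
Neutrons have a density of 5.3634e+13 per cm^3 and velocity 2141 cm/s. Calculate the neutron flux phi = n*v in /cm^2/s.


phi = n * v
phi = 5.3634e+13 * 2141
phi = 1.1483e+17 /cm^2/s

1.1483e+17


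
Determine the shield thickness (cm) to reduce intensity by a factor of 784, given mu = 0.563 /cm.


x = ln(factor) / mu
x = ln(784) / 0.563
x = 11.837 cm

11.837


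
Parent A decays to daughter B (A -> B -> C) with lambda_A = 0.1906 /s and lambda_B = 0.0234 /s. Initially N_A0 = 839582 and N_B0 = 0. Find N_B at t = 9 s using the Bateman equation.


N_B(t) = lambda_A * N_A0 / (lambda_B - lambda_A) * [exp(-lambda_A*t) - exp(-lambda_B*t)]
exp(-0.1906*9) = 0.1798917; exp(-0.0234*9) = 0.8100980
N_B = 0.1906 * 839582 / (0.0234 - 0.1906) * (0.1798917 - 0.8100980)
N_B = 603160

603160


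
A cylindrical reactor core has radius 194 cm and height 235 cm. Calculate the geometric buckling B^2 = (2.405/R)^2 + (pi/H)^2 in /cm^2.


B^2 = (2.405/R)^2 + (pi/H)^2
B^2 = (2.405/194)^2 + (pi/235)^2
B^2 = 3.3240e-04 /cm^2

3.3240e-04


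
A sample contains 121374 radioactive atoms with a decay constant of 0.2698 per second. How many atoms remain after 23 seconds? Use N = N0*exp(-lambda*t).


N = N0 * exp(-lambda * t)
N = 121374 * exp(-0.2698 * 23)
N = 244.99

244.99


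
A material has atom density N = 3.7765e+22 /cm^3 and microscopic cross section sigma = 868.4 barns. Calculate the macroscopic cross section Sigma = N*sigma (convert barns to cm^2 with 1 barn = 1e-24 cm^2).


Sigma = N * sigma_barns * 1e-24
Sigma = 3.7765e+22 * 868.4 * 1e-24
Sigma = 32.795 /cm

32.795


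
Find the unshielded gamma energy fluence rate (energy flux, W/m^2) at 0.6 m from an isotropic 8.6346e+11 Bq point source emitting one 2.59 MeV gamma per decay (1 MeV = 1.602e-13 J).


psi = A * E * 1.602e-13 / (4*pi*r^2)
psi = 8.6346e+11 * 2.59 * 1.602e-13 / (4*pi*0.6^2)
psi = 0.079194 W/m^2

0.079194


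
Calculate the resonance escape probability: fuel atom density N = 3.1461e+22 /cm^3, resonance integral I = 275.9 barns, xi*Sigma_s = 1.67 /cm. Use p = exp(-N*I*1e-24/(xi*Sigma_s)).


p = exp(-N * I * 1e-24 / (xi*Sigma_s))
p = exp(-3.1461e+22 * 275.9 * 1e-24 / 1.67)
p = 0.0055295

0.0055295


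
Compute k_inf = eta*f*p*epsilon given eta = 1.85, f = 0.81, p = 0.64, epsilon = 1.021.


k_inf = eta * f * p * epsilon
k_inf = 1.85 * 0.81 * 0.64 * 1.021
k_inf = 0.97918

0.97918


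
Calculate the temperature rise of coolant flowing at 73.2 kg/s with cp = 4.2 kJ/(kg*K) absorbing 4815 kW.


dT = Q / (m_dot * cp)
dT = 4815 / (73.2 * 4.2)
dT = 15.662 C

15.662


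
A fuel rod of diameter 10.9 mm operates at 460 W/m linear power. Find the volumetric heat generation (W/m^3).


r = D / 2 / 1000 = 10.9 / 2 / 1000 = 0.00545 m
q''' = q' / (pi * r^2)
q''' = 460 / (pi * 0.00545^2)
q''' = 4.9296e+06 W/m^3

4.9296e+06


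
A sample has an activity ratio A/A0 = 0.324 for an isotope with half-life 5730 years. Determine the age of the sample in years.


lambda = ln(2) / t_half = ln(2) / 5730 = 1.209681e-04 /yr
t = -ln(A/A0) / lambda
t = -ln(0.324) / 1.209681e-04
t = 9316.6 yr

9316.6


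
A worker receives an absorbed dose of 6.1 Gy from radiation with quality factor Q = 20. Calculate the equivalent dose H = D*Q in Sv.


H = D * Q
H = 6.1 * 20
H = 122.00 Sv

122.00


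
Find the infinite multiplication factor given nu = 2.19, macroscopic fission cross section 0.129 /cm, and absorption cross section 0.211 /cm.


k_inf = nu * Sigma_f / Sigma_a
k_inf = 2.19 * 0.129 / 0.211
k_inf = 1.3389

1.3389


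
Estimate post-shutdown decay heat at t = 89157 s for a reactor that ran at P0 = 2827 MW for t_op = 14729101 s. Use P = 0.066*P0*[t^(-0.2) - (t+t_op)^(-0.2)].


P/P0 = 0.066 * [t^(-0.2) - (t + t_op)^(-0.2)]
P/P0 = 0.066 * [89157^(-0.2) - (89157 + 14729101)^(-0.2)]
P/P0 = 0.066 * [0.1023220 - 0.03679939] = 0.004324492
P = 2827 * 0.004324492 = 12.225 MW

12.225


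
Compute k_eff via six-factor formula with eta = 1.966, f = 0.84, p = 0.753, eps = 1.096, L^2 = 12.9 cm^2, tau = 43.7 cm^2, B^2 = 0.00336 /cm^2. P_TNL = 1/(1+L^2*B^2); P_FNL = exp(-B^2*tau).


k_inf = eta*f*p*eps = 1.966*0.84*0.753*1.096 = 1.362914
P_TNL = 1/(1 + L^2*B^2) = 1/(1 + 12.9*0.00336) = 0.9584567
P_FNL = exp(-B^2*tau) = exp(-0.00336*43.7) = 0.8634390
k_eff = k_inf * P_TNL * P_FNL = 1.362914 * 0.9584567 * 0.8634390
k_eff = 1.1279

1.1279


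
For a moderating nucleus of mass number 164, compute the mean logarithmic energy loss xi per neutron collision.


xi = 1 + (A-1)^2/(2A) * ln((A-1)/(A+1))
xi = 1 + (164-1)^2/(2*164) * ln((164-1)/(164 +1))
xi = 0.012146

0.012146


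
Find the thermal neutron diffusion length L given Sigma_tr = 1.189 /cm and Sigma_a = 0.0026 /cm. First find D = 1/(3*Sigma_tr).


D = 1 / (3 * Sigma_tr) = 1 / (3 * 1.189) = 0.2803476 cm
L = sqrt(D / Sigma_a)
L = sqrt(0.2803476 / 0.0026)
L = 10.384 cm

10.384


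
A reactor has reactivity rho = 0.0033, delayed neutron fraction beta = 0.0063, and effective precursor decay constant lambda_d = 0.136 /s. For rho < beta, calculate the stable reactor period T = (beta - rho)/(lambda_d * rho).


T = (beta - rho) / (lambda_d * rho)
T = (0.0063 - 0.0033) / (0.136 * 0.0033)
T = 6.6845 s

6.6845


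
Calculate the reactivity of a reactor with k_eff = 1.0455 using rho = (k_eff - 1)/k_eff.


rho = (k_eff - 1) / k_eff
rho = (1.0455 - 1) / 1.0455
rho = 0.043520

0.043520
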